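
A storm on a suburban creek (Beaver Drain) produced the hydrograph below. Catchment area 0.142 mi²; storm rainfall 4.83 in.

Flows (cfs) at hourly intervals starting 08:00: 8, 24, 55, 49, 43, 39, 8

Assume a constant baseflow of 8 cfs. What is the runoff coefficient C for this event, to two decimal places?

C ≈ 0.38

ΣQ_DR = 170.0 cfs; V = ΣQ_DR·Δt = 6.120 × 10^5 ft³.
Runoff depth d = V / A = 1.855 in.
C = d / P = 1.855 / 4.83 = 0.38.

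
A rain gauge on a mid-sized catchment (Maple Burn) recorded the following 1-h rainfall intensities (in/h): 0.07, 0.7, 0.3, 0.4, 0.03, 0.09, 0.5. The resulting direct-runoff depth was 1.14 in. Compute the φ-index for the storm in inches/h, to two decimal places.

Only the 4 blocks with intensity above φ contribute runoff: 0.7, 0.3, 0.4, 0.5 in/h.
Σ(I−φ)·Δt = d  ⇒  (0.7+0.3+0.4+0.5 − 4φ)·1 = 1.14
φ = (1.900 − 1.14/1) / 4 = 0.19 in/h.

φ ≈ 0.19 in/h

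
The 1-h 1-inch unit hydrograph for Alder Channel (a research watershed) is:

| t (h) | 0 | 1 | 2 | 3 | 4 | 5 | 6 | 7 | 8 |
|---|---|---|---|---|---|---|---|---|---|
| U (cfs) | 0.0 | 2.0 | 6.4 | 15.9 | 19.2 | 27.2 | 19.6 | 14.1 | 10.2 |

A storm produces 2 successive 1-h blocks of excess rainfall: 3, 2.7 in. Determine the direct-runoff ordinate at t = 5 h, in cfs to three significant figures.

By discrete convolution, Q_j = Σ (P_i / 1 in) · U_{j−i}.
At t = 5 h (j=5): Q = (3/1)·27.2 + (2.7/1)·19.2 = 133 cfs.

Q ≈ 133 cfs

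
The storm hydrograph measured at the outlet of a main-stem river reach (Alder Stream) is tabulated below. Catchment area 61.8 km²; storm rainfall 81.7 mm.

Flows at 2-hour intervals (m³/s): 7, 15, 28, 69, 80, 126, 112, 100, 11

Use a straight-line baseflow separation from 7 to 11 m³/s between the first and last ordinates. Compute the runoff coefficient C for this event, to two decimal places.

ΣQ_DR = 467.0 m³/s; V = ΣQ_DR·Δt = 3.362 × 10^6 m³.
Runoff depth d = V / A = 54.41 mm.
C = d / P = 54.41 / 81.7 = 0.67.

C ≈ 0.67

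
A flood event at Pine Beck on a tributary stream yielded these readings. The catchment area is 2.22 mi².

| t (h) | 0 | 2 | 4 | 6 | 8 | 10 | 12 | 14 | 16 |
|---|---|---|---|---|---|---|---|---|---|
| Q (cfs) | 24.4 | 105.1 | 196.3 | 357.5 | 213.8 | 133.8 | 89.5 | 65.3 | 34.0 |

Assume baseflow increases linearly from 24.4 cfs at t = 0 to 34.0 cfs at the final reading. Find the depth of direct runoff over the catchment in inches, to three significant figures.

Direct runoff: 0.00, 79.50, 169.50, 329.50, 184.60, 103.40, 57.90, 32.50, 0.00 cfs; ΣQ_DR = 956.9 cfs.
V = ΣQ_DR · Δt = 956.9 × 7200 s = 6.890 × 10^6 ft³.
Over A = 2.22 mi², depth = V / A = 1.34 in.

d ≈ 1.34 in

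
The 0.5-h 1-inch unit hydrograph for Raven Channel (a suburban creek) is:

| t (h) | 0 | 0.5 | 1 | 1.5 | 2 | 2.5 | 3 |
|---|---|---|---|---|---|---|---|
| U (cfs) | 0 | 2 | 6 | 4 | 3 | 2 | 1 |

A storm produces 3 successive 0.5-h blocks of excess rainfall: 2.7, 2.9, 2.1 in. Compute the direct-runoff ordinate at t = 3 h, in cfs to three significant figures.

Q ≈ 14.8 cfs

By discrete convolution, Q_j = Σ (P_i / 1 in) · U_{j−i}.
At t = 3 h (j=6): Q = (2.7/1)·1 + (2.9/1)·2 + (2.1/1)·3 = 14.8 cfs.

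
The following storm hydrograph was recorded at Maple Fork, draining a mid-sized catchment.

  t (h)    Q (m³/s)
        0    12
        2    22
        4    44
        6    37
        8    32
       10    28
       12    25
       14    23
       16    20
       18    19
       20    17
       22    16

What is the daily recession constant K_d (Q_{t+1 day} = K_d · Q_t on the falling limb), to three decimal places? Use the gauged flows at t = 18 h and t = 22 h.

K_d ≈ 0.357

Between t = 18 h and t = 22 h the flow falls from 19 to 16 m³/s over 2×2 h = 4 h.
Per-interval ratio K = (16/19)^(1/2) = 0.9177; K_d = K^(24/2) = 0.357.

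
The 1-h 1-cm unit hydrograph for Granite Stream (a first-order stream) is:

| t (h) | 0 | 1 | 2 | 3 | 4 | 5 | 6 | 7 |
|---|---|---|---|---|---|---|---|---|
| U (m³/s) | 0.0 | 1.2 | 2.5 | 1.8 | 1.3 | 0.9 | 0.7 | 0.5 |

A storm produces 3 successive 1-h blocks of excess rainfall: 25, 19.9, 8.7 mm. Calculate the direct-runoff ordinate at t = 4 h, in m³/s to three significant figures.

By discrete convolution, Q_j = Σ (P_i / 10 mm) · U_{j−i}.
At t = 4 h (j=4): Q = (25/10)·1.3 + (19.9/10)·1.8 + (8.7/10)·2.5 = 9.01 m³/s.

Q ≈ 9.01 m³/s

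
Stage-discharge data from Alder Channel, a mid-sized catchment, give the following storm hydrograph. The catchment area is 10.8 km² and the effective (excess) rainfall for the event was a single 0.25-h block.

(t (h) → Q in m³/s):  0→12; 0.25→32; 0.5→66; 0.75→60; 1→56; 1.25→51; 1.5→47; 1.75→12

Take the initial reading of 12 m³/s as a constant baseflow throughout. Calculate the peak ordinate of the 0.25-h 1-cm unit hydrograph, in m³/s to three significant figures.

U_p ≈ 27.0 m³/s

Direct runoff: 0.0, 20.0, 54.0, 48.0, 44.0, 39.0, 35.0, 0.0 m³/s; ΣQ_DR = 240.0 m³/s, peak = 54.0 m³/s.
Runoff depth d = ΣQ_DR·Δt / A = 240.0 × 900 / (10.8 km²) = 20.00 mm.
The 1-cm UH is the DRH scaled by (10 mm)/d, so U_p = 54.0 × 10/20.00 = 27.0 m³/s.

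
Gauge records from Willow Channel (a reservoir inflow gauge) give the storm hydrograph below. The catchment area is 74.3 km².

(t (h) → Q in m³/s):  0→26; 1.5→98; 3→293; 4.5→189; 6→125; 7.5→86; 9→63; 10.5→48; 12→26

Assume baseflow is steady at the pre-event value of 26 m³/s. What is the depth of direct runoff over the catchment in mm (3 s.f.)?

Direct runoff: 0.0, 72.0, 267.0, 163.0, 99.0, 60.0, 37.0, 22.0, 0.0 m³/s; ΣQ_DR = 720.0 m³/s.
V = ΣQ_DR · Δt = 720.0 × 5400 s = 3.888 × 10^6 m³.
Over A = 74.3 km², depth = V / A = 52.3 mm.

d ≈ 52.3 mm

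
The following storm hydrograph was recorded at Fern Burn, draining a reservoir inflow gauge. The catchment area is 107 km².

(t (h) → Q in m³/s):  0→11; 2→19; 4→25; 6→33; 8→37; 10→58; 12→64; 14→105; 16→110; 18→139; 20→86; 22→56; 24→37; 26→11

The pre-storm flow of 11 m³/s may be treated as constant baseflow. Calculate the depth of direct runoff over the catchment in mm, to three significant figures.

Direct runoff: 0.0, 8.0, 14.0, 22.0, 26.0, 47.0, 53.0, 94.0, 99.0, 128.0, 75.0, 45.0, 26.0, 0.0 m³/s; ΣQ_DR = 637.0 m³/s.
V = ΣQ_DR · Δt = 637.0 × 7200 s = 4.586 × 10^6 m³.
Over A = 107 km², depth = V / A = 42.9 mm.

d ≈ 42.9 mm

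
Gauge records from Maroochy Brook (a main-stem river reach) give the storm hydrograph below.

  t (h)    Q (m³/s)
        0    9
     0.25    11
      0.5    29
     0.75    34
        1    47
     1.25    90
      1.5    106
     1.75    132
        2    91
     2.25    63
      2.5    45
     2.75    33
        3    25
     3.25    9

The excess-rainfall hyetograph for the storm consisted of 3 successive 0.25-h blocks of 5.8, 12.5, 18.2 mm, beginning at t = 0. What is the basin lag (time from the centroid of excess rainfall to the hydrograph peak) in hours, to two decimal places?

Centroid of excess rainfall: t_c = Σ P_i·t̄_i / ΣP_i = 0.4599 h (block centres at 0.125, 0.375, 0.625 h).
Hydrograph peak occurs at t = 1.75 h, so basin lag t_L = 1.75 − 0.4599 = 1.29 h.

t_L ≈ 1.29 h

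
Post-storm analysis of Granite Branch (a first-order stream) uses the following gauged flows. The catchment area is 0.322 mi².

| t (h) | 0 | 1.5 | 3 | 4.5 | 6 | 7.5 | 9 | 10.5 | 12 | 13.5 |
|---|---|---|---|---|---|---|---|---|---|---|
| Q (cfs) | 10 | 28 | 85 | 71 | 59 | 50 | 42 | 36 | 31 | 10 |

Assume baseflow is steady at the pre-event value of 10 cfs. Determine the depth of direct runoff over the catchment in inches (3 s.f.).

Direct runoff: 0.0, 18.0, 75.0, 61.0, 49.0, 40.0, 32.0, 26.0, 21.0, 0.0 cfs; ΣQ_DR = 322.0 cfs.
V = ΣQ_DR · Δt = 322.0 × 5400 s = 1.739 × 10^6 ft³.
Over A = 0.322 mi², depth = V / A = 2.32 in.

d ≈ 2.32 in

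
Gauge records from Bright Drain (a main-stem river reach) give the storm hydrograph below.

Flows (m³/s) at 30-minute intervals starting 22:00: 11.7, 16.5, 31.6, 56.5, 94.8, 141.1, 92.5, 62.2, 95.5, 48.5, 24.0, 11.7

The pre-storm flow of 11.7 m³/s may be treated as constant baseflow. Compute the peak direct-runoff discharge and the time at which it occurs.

Subtracting baseflow gives direct-runoff ordinates: 0.0, 4.8, 19.9, 44.8, 83.1, 129.4, 80.8, 50.5, 83.8, 36.8, 12.3, 0.0 m³/s.
The maximum is 129.4 m³/s, occurring at the reading for t = 00:30.

Q_p = 129.4 m³/s at t = 00:30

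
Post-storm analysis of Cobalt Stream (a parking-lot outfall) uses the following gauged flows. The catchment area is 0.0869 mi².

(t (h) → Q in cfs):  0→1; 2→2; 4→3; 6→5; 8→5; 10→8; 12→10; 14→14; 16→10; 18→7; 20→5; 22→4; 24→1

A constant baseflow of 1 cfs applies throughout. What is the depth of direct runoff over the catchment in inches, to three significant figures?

d ≈ 2.21 in

Direct runoff: 0.0, 1.0, 2.0, 4.0, 4.0, 7.0, 9.0, 13.0, 9.0, 6.0, 4.0, 3.0, 0.0 cfs; ΣQ_DR = 62.00 cfs.
V = ΣQ_DR · Δt = 62.00 × 7200 s = 4.464 × 10^5 ft³.
Over A = 0.0869 mi², depth = V / A = 2.21 in.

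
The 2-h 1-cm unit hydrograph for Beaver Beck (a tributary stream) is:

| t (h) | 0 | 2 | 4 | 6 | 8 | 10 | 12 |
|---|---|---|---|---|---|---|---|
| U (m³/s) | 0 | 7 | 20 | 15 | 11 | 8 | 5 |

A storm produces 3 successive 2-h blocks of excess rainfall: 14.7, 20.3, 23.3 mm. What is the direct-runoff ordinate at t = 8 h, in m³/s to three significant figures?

By discrete convolution, Q_j = Σ (P_i / 10 mm) · U_{j−i}.
At t = 8 h (j=4): Q = (14.7/10)·11 + (20.3/10)·15 + (23.3/10)·20 = 93.2 m³/s.

Q ≈ 93.2 m³/s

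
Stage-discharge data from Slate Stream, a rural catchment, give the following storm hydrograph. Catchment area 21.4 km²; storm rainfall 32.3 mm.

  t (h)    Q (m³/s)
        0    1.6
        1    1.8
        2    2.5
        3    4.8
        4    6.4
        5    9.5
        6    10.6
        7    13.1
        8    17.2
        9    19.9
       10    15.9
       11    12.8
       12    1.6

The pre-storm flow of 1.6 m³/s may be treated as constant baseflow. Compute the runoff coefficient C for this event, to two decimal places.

ΣQ_DR = 96.90 m³/s; V = ΣQ_DR·Δt = 3.488 × 10^5 m³.
Runoff depth d = V / A = 16.30 mm.
C = d / P = 16.30 / 32.3 = 0.50.

C ≈ 0.50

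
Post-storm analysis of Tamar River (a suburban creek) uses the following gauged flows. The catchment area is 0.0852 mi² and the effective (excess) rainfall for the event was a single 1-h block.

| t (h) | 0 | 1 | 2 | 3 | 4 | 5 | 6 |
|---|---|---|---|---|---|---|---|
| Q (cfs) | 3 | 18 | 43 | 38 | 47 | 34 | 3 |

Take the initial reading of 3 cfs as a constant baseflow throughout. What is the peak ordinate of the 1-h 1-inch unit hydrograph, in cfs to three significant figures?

Direct runoff: 0.0, 15.0, 40.0, 35.0, 44.0, 31.0, 0.0 cfs; ΣQ_DR = 165.0 cfs, peak = 44.0 cfs.
Runoff depth d = ΣQ_DR·Δt / A = 165.0 × 3600 / (0.0852 mi²) = 3.001 in.
The 1-inch UH is the DRH scaled by (1 in)/d, so U_p = 44.0 × 1/3.001 = 14.7 cfs.

U_p ≈ 14.7 cfs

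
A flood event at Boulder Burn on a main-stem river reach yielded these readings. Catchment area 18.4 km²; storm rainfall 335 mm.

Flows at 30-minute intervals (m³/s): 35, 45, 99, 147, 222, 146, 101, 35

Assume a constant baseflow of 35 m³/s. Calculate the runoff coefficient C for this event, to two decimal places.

C ≈ 0.16

ΣQ_DR = 550.0 m³/s; V = ΣQ_DR·Δt = 9.900 × 10^5 m³.
Runoff depth d = V / A = 53.80 mm.
C = d / P = 53.80 / 335 = 0.16.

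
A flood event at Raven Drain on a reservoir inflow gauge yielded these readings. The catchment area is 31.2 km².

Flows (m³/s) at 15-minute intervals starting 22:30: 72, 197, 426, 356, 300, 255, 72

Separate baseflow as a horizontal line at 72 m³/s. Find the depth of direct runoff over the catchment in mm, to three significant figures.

Direct runoff: 0.0, 125.0, 354.0, 284.0, 228.0, 183.0, 0.0 m³/s; ΣQ_DR = 1174 m³/s.
V = ΣQ_DR · Δt = 1174 × 900 s = 1.057 × 10^6 m³.
Over A = 31.2 km², depth = V / A = 33.9 mm.

d ≈ 33.9 mm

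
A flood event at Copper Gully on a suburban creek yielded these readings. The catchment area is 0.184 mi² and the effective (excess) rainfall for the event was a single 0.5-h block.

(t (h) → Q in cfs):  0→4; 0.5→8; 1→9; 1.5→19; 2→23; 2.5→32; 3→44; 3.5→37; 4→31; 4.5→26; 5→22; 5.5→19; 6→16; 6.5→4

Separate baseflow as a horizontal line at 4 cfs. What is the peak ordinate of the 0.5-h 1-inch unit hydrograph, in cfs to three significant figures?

U_p ≈ 39.9 cfs

Direct runoff: 0.0, 4.0, 5.0, 15.0, 19.0, 28.0, 40.0, 33.0, 27.0, 22.0, 18.0, 15.0, 12.0, 0.0 cfs; ΣQ_DR = 238.0 cfs, peak = 40.0 cfs.
Runoff depth d = ΣQ_DR·Δt / A = 238.0 × 1800 / (0.184 mi²) = 1.002 in.
The 1-inch UH is the DRH scaled by (1 in)/d, so U_p = 40.0 × 1/1.002 = 39.9 cfs.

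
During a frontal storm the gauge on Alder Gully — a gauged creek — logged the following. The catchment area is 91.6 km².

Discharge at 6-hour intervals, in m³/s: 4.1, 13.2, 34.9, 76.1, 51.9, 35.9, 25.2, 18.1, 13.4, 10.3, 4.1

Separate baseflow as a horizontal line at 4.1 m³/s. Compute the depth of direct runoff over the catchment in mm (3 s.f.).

Direct runoff: 0.0, 9.1, 30.8, 72.0, 47.8, 31.8, 21.1, 14.0, 9.3, 6.2, 0.0 m³/s; ΣQ_DR = 242.1 m³/s.
V = ΣQ_DR · Δt = 242.1 × 21600 s = 5.229 × 10^6 m³.
Over A = 91.6 km², depth = V / A = 57.1 mm.

d ≈ 57.1 mm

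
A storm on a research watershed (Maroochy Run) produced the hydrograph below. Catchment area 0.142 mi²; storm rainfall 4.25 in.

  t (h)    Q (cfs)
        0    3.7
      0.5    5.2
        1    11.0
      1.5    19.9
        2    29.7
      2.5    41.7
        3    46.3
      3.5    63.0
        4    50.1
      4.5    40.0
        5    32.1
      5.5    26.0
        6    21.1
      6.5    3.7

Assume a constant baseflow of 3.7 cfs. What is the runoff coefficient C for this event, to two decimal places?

ΣQ_DR = 341.7 cfs; V = ΣQ_DR·Δt = 6.151 × 10^5 ft³.
Runoff depth d = V / A = 1.864 in.
C = d / P = 1.864 / 4.25 = 0.44.

C ≈ 0.44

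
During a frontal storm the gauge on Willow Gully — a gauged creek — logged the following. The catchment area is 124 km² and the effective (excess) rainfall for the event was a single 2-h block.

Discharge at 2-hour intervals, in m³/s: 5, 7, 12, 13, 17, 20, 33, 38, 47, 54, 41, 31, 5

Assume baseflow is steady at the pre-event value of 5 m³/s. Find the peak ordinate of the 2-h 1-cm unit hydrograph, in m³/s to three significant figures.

U_p ≈ 32.7 m³/s

Direct runoff: 0.0, 2.0, 7.0, 8.0, 12.0, 15.0, 28.0, 33.0, 42.0, 49.0, 36.0, 26.0, 0.0 m³/s; ΣQ_DR = 258.0 m³/s, peak = 49.0 m³/s.
Runoff depth d = ΣQ_DR·Δt / A = 258.0 × 7200 / (124 km²) = 14.98 mm.
The 1-cm UH is the DRH scaled by (10 mm)/d, so U_p = 49.0 × 10/14.98 = 32.7 m³/s.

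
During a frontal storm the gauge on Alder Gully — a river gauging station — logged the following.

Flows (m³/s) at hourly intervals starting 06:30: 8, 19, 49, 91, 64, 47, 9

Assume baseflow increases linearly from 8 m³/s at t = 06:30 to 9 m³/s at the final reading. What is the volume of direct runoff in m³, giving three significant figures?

Direct-runoff ordinates (Q − Q_b): 0.00, 10.83, 40.67, 82.50, 55.33, 38.17, 0.00 m³/s.
ΣQ_DR = 227.5 m³/s.
With Δt = 1 h = 3600 s, V = ΣQ_DR · Δt = 227.5 × 3600 = 8.19 × 10^5 m³.

V ≈ 8.19 × 10^5 m³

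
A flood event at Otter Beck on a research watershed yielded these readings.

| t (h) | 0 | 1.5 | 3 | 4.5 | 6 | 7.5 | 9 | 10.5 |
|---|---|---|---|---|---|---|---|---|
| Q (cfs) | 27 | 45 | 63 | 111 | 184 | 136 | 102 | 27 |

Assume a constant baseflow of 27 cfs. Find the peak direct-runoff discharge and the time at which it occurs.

Q_p = 157.0 cfs at t = 6 h

Subtracting baseflow gives direct-runoff ordinates: 0.0, 18.0, 36.0, 84.0, 157.0, 109.0, 75.0, 0.0 cfs.
The maximum is 157.0 cfs, occurring at the reading for t = 6 h.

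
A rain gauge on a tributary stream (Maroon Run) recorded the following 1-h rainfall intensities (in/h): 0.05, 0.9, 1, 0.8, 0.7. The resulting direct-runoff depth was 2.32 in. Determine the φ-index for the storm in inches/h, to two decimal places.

Only the 4 blocks with intensity above φ contribute runoff: 0.9, 1, 0.8, 0.7 in/h.
Σ(I−φ)·Δt = d  ⇒  (0.9+1+0.8+0.7 − 4φ)·1 = 2.32
φ = (3.400 − 2.32/1) / 4 = 0.27 in/h.

φ ≈ 0.27 in/h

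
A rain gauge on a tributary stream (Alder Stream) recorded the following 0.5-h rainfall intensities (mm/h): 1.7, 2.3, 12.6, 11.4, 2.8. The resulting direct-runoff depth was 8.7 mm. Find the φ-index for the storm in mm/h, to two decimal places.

Only the 2 blocks with intensity above φ contribute runoff: 12.6, 11.4 mm/h.
Σ(I−φ)·Δt = d  ⇒  (12.6+11.4 − 2φ)·0.5 = 8.7
φ = (24.00 − 8.7/0.5) / 2 = 3.30 mm/h.

φ ≈ 3.30 mm/h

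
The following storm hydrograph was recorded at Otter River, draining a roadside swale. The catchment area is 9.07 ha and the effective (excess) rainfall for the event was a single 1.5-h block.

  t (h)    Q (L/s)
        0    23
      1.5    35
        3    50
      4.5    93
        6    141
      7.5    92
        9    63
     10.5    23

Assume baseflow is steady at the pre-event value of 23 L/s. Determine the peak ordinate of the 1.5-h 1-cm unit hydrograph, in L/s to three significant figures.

U_p ≈ 59.0 L/s

Direct runoff: 0.0, 12.0, 27.0, 70.0, 118.0, 69.0, 40.0, 0.0 L/s; ΣQ_DR = 336.0 L/s, peak = 118.0 L/s.
Runoff depth d = ΣQ_DR·Δt / A = 336.0 × 5400 / (9.07 ha) = 20.00 mm.
The 1-cm UH is the DRH scaled by (10 mm)/d, so U_p = 118.0 × 10/20.00 = 59.0 L/s.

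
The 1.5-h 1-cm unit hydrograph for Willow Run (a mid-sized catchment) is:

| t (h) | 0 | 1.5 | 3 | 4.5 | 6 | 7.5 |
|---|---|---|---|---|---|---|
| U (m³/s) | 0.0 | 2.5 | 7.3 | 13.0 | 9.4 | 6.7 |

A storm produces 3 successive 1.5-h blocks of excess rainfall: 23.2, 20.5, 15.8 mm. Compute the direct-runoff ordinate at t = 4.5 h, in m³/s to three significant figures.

By discrete convolution, Q_j = Σ (P_i / 10 mm) · U_{j−i}.
At t = 4.5 h (j=3): Q = (23.2/10)·13.0 + (20.5/10)·7.3 + (15.8/10)·2.5 = 49.1 m³/s.

Q ≈ 49.1 m³/s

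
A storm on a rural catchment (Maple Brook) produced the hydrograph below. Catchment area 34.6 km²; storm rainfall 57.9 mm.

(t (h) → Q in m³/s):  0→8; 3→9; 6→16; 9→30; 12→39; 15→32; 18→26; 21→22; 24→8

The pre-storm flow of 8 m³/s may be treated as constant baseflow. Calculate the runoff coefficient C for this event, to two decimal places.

C ≈ 0.64

ΣQ_DR = 118.0 m³/s; V = ΣQ_DR·Δt = 1.274 × 10^6 m³.
Runoff depth d = V / A = 36.83 mm.
C = d / P = 36.83 / 57.9 = 0.64.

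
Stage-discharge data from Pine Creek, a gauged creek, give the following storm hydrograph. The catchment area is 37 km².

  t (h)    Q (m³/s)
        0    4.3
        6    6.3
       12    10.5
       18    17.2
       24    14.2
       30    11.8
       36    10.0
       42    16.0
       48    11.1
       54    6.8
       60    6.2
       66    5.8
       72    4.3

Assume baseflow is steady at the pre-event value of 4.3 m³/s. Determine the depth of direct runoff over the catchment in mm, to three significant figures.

Direct runoff: 0.0, 2.0, 6.2, 12.9, 9.9, 7.5, 5.7, 11.7, 6.8, 2.5, 1.9, 1.5, 0.0 m³/s; ΣQ_DR = 68.60 m³/s.
V = ΣQ_DR · Δt = 68.60 × 21600 s = 1.482 × 10^6 m³.
Over A = 37 km², depth = V / A = 40.0 mm.

d ≈ 40.0 mm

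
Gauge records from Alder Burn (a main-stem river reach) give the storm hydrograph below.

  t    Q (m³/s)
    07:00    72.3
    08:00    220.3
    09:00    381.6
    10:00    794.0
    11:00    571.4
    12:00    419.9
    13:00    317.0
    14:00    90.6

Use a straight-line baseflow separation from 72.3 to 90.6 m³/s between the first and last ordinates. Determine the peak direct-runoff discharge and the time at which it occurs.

Subtracting baseflow gives direct-runoff ordinates: 0.00, 145.39, 304.07, 713.86, 488.64, 334.53, 229.01, 0.00 m³/s.
The maximum is 713.86 m³/s, occurring at the reading for t = 10:00.

Q_p = 713.86 m³/s at t = 10:00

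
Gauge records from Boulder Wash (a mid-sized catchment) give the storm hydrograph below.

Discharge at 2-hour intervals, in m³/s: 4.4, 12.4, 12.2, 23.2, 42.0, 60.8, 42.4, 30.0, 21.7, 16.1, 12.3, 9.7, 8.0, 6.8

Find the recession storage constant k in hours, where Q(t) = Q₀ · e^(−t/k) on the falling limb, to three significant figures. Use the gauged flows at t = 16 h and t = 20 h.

On the falling limb, Q drops from 21.7 to 12.3 m³/s between t = 16 h and t = 20 h (Δt = 4 h).
k = −Δt / ln(Q₂/Q₁) = −4 / ln(12.3/21.7) = 7.05 h.

k ≈ 7.05 h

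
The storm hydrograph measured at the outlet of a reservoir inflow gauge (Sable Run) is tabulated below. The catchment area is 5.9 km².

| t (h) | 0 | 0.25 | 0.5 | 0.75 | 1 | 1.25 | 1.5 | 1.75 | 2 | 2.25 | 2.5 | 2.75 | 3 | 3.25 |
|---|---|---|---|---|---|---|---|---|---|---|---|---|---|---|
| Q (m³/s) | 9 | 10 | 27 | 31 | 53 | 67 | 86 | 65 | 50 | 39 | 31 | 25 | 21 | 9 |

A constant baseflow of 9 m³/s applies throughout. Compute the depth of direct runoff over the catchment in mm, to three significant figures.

d ≈ 60.6 mm

Direct runoff: 0.0, 1.0, 18.0, 22.0, 44.0, 58.0, 77.0, 56.0, 41.0, 30.0, 22.0, 16.0, 12.0, 0.0 m³/s; ΣQ_DR = 397.0 m³/s.
V = ΣQ_DR · Δt = 397.0 × 900 s = 3.573 × 10^5 m³.
Over A = 5.9 km², depth = V / A = 60.6 mm.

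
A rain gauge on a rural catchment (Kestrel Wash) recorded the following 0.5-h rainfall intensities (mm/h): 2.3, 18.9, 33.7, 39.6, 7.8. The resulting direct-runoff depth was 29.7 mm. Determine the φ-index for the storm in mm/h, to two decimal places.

φ ≈ 10.93 mm/h

Only the 3 blocks with intensity above φ contribute runoff: 18.9, 33.7, 39.6 mm/h.
Σ(I−φ)·Δt = d  ⇒  (18.9+33.7+39.6 − 3φ)·0.5 = 29.7
φ = (92.20 − 29.7/0.5) / 3 = 10.93 mm/h.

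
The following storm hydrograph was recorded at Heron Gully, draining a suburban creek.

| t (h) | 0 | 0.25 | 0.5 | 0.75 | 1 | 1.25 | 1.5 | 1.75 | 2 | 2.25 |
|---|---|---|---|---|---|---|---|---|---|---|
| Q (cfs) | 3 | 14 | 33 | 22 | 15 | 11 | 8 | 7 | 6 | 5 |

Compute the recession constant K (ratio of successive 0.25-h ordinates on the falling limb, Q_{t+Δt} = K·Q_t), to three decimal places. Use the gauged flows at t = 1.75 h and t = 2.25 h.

K ≈ 0.845

Using the recession-limb readings at t = 1.75 h and t = 2.25 h: Q falls from 7 to 5 cfs over 2 intervals.
K = (Q₂/Q₁)^(1/2) = (5/7)^(1/2) = 0.845.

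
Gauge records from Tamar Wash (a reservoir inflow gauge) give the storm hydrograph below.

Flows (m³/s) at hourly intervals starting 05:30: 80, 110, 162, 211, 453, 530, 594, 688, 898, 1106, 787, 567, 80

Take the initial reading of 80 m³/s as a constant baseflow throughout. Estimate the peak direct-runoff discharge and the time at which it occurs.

Q_p = 1026.0 m³/s at t = 14:30

Subtracting baseflow gives direct-runoff ordinates: 0.0, 30.0, 82.0, 131.0, 373.0, 450.0, 514.0, 608.0, 818.0, 1026.0, 707.0, 487.0, 0.0 m³/s.
The maximum is 1026.0 m³/s, occurring at the reading for t = 14:30.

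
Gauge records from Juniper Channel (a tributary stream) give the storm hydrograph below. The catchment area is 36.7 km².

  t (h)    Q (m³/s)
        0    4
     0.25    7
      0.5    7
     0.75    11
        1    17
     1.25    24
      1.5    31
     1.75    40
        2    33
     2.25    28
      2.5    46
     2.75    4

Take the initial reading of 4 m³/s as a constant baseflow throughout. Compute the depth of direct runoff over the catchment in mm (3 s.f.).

d ≈ 5.00 mm

Direct runoff: 0.0, 3.0, 3.0, 7.0, 13.0, 20.0, 27.0, 36.0, 29.0, 24.0, 42.0, 0.0 m³/s; ΣQ_DR = 204.0 m³/s.
V = ΣQ_DR · Δt = 204.0 × 900 s = 1.836 × 10^5 m³.
Over A = 36.7 km², depth = V / A = 5.00 mm.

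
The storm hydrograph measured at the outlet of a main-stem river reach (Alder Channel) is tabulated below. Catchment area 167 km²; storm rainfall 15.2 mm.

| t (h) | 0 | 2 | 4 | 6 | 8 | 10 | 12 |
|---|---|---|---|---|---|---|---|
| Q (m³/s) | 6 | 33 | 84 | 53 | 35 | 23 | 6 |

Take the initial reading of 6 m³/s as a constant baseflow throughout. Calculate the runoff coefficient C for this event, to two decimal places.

ΣQ_DR = 198.0 m³/s; V = ΣQ_DR·Δt = 1.426 × 10^6 m³.
Runoff depth d = V / A = 8.537 mm.
C = d / P = 8.537 / 15.2 = 0.56.

C ≈ 0.56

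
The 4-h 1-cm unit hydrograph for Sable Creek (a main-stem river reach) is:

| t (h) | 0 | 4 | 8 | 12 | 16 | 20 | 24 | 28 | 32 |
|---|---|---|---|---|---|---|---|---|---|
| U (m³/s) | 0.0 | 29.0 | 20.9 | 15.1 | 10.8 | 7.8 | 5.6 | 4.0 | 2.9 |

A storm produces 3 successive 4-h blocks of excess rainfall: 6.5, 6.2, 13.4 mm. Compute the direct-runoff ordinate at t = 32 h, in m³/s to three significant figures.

By discrete convolution, Q_j = Σ (P_i / 10 mm) · U_{j−i}.
At t = 32 h (j=8): Q = (6.5/10)·2.9 + (6.2/10)·4.0 + (13.4/10)·5.6 = 11.9 m³/s.

Q ≈ 11.9 m³/s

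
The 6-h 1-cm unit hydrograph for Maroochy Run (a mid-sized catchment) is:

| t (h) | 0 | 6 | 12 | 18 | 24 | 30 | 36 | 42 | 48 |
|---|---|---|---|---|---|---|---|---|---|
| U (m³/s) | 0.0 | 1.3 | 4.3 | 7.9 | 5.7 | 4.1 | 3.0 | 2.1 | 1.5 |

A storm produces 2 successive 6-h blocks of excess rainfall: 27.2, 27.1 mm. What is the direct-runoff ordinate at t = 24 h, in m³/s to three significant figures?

Q ≈ 36.9 m³/s

By discrete convolution, Q_j = Σ (P_i / 10 mm) · U_{j−i}.
At t = 24 h (j=4): Q = (27.2/10)·5.7 + (27.1/10)·7.9 = 36.9 m³/s.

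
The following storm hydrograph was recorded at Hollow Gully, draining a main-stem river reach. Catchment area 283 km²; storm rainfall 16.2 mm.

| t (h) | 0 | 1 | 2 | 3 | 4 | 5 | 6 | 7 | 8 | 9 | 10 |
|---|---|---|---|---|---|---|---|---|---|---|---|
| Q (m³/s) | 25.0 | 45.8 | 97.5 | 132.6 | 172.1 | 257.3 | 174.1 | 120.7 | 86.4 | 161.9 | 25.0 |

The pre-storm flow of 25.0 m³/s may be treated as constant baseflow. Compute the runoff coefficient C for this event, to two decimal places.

ΣQ_DR = 1023 m³/s; V = ΣQ_DR·Δt = 3.684 × 10^6 m³.
Runoff depth d = V / A = 13.02 mm.
C = d / P = 13.02 / 16.2 = 0.80.

C ≈ 0.80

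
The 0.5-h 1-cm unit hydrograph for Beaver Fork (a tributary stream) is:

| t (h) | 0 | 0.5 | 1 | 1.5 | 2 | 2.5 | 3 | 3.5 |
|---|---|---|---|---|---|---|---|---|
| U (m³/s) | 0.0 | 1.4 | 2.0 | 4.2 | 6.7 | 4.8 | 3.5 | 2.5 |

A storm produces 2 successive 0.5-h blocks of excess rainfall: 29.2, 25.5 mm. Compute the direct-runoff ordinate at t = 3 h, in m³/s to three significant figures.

By discrete convolution, Q_j = Σ (P_i / 10 mm) · U_{j−i}.
At t = 3 h (j=6): Q = (29.2/10)·3.5 + (25.5/10)·4.8 = 22.5 m³/s.

Q ≈ 22.5 m³/s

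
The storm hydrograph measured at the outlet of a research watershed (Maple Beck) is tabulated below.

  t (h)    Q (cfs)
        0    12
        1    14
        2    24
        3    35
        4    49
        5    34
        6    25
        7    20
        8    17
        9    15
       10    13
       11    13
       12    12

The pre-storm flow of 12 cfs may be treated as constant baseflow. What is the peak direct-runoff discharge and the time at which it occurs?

Subtracting baseflow gives direct-runoff ordinates: 0.0, 2.0, 12.0, 23.0, 37.0, 22.0, 13.0, 8.0, 5.0, 3.0, 1.0, 1.0, 0.0 cfs.
The maximum is 37.0 cfs, occurring at the reading for t = 4 h.

Q_p = 37.0 cfs at t = 4 h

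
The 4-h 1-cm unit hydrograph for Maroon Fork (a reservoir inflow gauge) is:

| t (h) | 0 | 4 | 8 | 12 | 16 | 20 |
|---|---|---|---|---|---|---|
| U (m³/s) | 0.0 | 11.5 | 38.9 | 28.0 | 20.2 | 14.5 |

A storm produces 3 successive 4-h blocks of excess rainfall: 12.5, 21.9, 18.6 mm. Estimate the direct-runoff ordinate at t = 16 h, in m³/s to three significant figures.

By discrete convolution, Q_j = Σ (P_i / 10 mm) · U_{j−i}.
At t = 16 h (j=4): Q = (12.5/10)·20.2 + (21.9/10)·28.0 + (18.6/10)·38.9 = 159 m³/s.

Q ≈ 159 m³/s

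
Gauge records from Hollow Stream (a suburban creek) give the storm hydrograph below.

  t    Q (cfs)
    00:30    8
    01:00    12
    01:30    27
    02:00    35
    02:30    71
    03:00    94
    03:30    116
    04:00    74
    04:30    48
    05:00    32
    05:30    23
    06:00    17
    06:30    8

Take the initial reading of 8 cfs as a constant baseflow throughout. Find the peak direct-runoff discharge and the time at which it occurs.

Q_p = 108.0 cfs at t = 03:30

Subtracting baseflow gives direct-runoff ordinates: 0.0, 4.0, 19.0, 27.0, 63.0, 86.0, 108.0, 66.0, 40.0, 24.0, 15.0, 9.0, 0.0 cfs.
The maximum is 108.0 cfs, occurring at the reading for t = 03:30.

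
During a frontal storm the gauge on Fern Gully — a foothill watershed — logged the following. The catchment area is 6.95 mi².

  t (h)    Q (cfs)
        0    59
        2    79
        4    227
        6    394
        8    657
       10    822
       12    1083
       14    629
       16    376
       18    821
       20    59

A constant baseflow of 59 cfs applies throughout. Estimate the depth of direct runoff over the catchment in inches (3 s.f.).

Direct runoff: 0.0, 20.0, 168.0, 335.0, 598.0, 763.0, 1024.0, 570.0, 317.0, 762.0, 0.0 cfs; ΣQ_DR = 4557 cfs.
V = ΣQ_DR · Δt = 4557 × 7200 s = 3.281 × 10^7 ft³.
Over A = 6.95 mi², depth = V / A = 2.03 in.

d ≈ 2.03 in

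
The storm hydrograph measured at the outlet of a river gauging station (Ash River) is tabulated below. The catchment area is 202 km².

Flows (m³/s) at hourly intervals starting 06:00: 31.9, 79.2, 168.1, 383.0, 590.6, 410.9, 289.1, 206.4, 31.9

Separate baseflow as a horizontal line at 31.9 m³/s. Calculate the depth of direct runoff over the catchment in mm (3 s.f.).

Direct runoff: 0.0, 47.3, 136.2, 351.1, 558.7, 379.0, 257.2, 174.5, 0.0 m³/s; ΣQ_DR = 1904 m³/s.
V = ΣQ_DR · Δt = 1904 × 3600 s = 6.854 × 10^6 m³.
Over A = 202 km², depth = V / A = 33.9 mm.

d ≈ 33.9 mm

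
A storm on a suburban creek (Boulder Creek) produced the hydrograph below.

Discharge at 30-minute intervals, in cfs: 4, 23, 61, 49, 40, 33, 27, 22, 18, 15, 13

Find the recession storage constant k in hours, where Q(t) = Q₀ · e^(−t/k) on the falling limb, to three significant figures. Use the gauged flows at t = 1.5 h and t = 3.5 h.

On the falling limb, Q drops from 49 to 22 cfs between t = 1.5 h and t = 3.5 h (Δt = 2 h).
k = −Δt / ln(Q₂/Q₁) = −2 / ln(22/49) = 2.50 h.

k ≈ 2.50 h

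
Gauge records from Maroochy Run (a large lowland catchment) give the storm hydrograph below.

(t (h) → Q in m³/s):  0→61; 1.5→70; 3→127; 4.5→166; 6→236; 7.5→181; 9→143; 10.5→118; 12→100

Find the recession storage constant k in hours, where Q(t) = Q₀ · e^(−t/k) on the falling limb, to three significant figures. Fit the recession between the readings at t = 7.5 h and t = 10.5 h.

On the falling limb, Q drops from 181 to 118 m³/s between t = 7.5 h and t = 10.5 h (Δt = 3 h).
k = −Δt / ln(Q₂/Q₁) = −3 / ln(118/181) = 7.01 h.

k ≈ 7.01 h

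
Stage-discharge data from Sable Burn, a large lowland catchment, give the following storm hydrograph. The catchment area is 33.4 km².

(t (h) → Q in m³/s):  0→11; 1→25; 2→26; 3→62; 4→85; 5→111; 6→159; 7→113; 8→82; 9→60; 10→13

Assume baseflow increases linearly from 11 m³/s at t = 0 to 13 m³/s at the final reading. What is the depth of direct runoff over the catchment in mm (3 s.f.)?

Direct runoff: 0.00, 13.80, 14.60, 50.40, 73.20, 99.00, 146.80, 100.60, 69.40, 47.20, 0.00 m³/s; ΣQ_DR = 615.0 m³/s.
V = ΣQ_DR · Δt = 615.0 × 3600 s = 2.214 × 10^6 m³.
Over A = 33.4 km², depth = V / A = 66.3 mm.

d ≈ 66.3 mm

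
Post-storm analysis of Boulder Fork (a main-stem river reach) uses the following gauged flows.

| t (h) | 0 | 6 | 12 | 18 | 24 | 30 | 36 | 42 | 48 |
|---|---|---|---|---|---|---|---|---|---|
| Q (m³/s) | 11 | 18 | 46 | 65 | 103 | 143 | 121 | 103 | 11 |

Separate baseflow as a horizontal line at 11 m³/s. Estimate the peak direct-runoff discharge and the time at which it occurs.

Subtracting baseflow gives direct-runoff ordinates: 0.0, 7.0, 35.0, 54.0, 92.0, 132.0, 110.0, 92.0, 0.0 m³/s.
The maximum is 132.0 m³/s, occurring at the reading for t = 30 h.

Q_p = 132.0 m³/s at t = 30 h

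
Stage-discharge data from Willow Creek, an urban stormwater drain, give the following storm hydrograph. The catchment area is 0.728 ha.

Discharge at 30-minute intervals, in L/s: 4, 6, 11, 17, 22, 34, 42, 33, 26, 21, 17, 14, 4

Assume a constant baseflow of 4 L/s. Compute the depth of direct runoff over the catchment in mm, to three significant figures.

Direct runoff: 0.0, 2.0, 7.0, 13.0, 18.0, 30.0, 38.0, 29.0, 22.0, 17.0, 13.0, 10.0, 0.0 L/s; ΣQ_DR = 199.0 L/s.
V = ΣQ_DR · Δt = 199.0 × 1800 s = 3.582 × 10^5 L.
Over A = 0.728 ha, depth = V / A = 49.2 mm.

d ≈ 49.2 mm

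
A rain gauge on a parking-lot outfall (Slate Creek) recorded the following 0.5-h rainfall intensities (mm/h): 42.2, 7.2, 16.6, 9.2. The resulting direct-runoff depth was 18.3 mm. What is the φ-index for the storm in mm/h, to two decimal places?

φ ≈ 11.10 mm/h

Only the 2 blocks with intensity above φ contribute runoff: 42.2, 16.6 mm/h.
Σ(I−φ)·Δt = d  ⇒  (42.2+16.6 − 2φ)·0.5 = 18.3
φ = (58.80 − 18.3/0.5) / 2 = 11.10 mm/h.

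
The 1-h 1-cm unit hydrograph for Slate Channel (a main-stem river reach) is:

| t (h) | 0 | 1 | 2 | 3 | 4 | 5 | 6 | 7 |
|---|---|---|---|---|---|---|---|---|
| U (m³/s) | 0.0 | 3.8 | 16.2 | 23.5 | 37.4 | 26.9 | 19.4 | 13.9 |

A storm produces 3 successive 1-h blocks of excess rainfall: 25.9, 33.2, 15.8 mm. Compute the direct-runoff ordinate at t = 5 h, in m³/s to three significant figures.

By discrete convolution, Q_j = Σ (P_i / 10 mm) · U_{j−i}.
At t = 5 h (j=5): Q = (25.9/10)·26.9 + (33.2/10)·37.4 + (15.8/10)·23.5 = 231 m³/s.

Q ≈ 231 m³/s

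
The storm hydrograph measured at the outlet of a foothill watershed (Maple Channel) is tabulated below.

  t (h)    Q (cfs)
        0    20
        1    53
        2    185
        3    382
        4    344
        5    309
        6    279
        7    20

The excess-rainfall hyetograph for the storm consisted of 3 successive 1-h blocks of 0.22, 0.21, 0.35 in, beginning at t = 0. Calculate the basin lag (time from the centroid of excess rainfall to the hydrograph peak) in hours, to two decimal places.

t_L ≈ 1.33 h

Centroid of excess rainfall: t_c = Σ P_i·t̄_i / ΣP_i = 1.6667 h (block centres at 0.5, 1.5, 2.5 h).
Hydrograph peak occurs at t = 3 h, so basin lag t_L = 3 − 1.6667 = 1.33 h.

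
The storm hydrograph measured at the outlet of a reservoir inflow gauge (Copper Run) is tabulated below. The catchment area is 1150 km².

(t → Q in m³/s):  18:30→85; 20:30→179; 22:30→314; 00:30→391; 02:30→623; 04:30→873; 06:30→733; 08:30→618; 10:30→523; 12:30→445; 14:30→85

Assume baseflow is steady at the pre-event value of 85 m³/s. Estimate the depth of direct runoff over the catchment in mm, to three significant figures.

d ≈ 24.6 mm

Direct runoff: 0.0, 94.0, 229.0, 306.0, 538.0, 788.0, 648.0, 533.0, 438.0, 360.0, 0.0 m³/s; ΣQ_DR = 3934 m³/s.
V = ΣQ_DR · Δt = 3934 × 7200 s = 2.832 × 10^7 m³.
Over A = 1150 km², depth = V / A = 24.6 mm.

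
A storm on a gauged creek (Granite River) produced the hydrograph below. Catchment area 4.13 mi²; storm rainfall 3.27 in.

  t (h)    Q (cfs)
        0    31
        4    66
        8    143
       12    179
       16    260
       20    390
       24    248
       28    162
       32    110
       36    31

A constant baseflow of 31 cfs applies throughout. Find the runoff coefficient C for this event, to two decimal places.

ΣQ_DR = 1310 cfs; V = ΣQ_DR·Δt = 1.886 × 10^7 ft³.
Runoff depth d = V / A = 1.966 in.
C = d / P = 1.966 / 3.27 = 0.60.

C ≈ 0.60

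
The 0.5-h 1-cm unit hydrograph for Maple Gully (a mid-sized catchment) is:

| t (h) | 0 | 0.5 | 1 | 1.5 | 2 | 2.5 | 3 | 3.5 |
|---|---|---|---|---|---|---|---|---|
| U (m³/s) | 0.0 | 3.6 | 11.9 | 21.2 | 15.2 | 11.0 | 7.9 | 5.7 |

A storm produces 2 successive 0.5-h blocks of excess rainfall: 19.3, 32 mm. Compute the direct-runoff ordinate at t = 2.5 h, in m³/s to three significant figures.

Q ≈ 69.9 m³/s

By discrete convolution, Q_j = Σ (P_i / 10 mm) · U_{j−i}.
At t = 2.5 h (j=5): Q = (19.3/10)·11.0 + (32/10)·15.2 = 69.9 m³/s.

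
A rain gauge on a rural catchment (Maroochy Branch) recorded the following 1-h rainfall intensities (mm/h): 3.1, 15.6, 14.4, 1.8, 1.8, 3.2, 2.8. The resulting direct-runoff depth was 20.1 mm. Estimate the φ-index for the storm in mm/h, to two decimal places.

φ ≈ 4.95 mm/h

Only the 2 blocks with intensity above φ contribute runoff: 15.6, 14.4 mm/h.
Σ(I−φ)·Δt = d  ⇒  (15.6+14.4 − 2φ)·1 = 20.1
φ = (30.00 − 20.1/1) / 2 = 4.95 mm/h.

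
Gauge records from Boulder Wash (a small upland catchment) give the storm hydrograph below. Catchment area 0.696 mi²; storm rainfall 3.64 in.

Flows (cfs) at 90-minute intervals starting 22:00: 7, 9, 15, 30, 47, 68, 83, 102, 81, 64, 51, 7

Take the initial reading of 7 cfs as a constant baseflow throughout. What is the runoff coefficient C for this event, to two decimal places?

ΣQ_DR = 480.0 cfs; V = ΣQ_DR·Δt = 2.592 × 10^6 ft³.
Runoff depth d = V / A = 1.603 in.
C = d / P = 1.603 / 3.64 = 0.44.

C ≈ 0.44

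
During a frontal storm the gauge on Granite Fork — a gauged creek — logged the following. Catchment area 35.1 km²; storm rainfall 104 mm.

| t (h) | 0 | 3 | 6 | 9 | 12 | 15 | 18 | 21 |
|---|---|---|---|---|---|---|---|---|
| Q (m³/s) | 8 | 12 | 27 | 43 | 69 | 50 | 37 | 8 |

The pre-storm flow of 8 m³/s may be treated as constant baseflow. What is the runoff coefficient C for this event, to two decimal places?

ΣQ_DR = 190.0 m³/s; V = ΣQ_DR·Δt = 2.052 × 10^6 m³.
Runoff depth d = V / A = 58.46 mm.
C = d / P = 58.46 / 104 = 0.56.

C ≈ 0.56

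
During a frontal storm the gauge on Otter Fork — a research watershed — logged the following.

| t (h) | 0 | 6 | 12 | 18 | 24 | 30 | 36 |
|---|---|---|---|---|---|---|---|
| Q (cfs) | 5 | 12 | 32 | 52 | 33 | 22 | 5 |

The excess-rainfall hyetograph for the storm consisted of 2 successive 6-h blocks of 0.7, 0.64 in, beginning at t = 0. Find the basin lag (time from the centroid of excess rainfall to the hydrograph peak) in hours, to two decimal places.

t_L ≈ 12.13 h

Centroid of excess rainfall: t_c = Σ P_i·t̄_i / ΣP_i = 5.8657 h (block centres at 3, 9 h).
Hydrograph peak occurs at t = 18 h, so basin lag t_L = 18 − 5.8657 = 12.13 h.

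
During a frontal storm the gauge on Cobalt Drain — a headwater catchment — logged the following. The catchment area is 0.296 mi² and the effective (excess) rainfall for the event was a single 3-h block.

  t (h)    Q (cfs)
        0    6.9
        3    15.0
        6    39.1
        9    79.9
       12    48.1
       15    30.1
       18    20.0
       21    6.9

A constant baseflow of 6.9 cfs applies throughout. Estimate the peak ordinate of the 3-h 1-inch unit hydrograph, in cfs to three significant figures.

U_p ≈ 24.4 cfs

Direct runoff: 0.0, 8.1, 32.2, 73.0, 41.2, 23.2, 13.1, 0.0 cfs; ΣQ_DR = 190.8 cfs, peak = 73.0 cfs.
Runoff depth d = ΣQ_DR·Δt / A = 190.8 × 10800 / (0.296 mi²) = 2.997 in.
The 1-inch UH is the DRH scaled by (1 in)/d, so U_p = 73.0 × 1/2.997 = 24.4 cfs.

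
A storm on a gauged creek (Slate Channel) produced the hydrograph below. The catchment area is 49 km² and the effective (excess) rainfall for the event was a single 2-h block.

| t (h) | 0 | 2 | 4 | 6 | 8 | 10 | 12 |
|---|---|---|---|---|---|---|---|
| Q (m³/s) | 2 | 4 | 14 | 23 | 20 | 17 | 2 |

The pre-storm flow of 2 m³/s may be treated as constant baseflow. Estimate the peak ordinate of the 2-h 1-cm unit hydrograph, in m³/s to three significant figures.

Direct runoff: 0.0, 2.0, 12.0, 21.0, 18.0, 15.0, 0.0 m³/s; ΣQ_DR = 68.00 m³/s, peak = 21.0 m³/s.
Runoff depth d = ΣQ_DR·Δt / A = 68.00 × 7200 / (49 km²) = 9.992 mm.
The 1-cm UH is the DRH scaled by (10 mm)/d, so U_p = 21.0 × 10/9.992 = 21.0 m³/s.

U_p ≈ 21.0 m³/s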